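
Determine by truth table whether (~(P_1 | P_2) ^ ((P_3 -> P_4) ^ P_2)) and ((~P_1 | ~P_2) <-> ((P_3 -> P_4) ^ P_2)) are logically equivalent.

not equivalent

P_1 | P_2 | P_3 | P_4 || φ | ψ
 F  |  F  |  F  |  F  || F | T
 F  |  F  |  F  |  T  || F | T
 F  |  F  |  T  |  F  || T | F
 F  |  F  |  T  |  T  || F | T
 F  |  T  |  F  |  F  || F | F
 F  |  T  |  F  |  T  || F | F
 F  |  T  |  T  |  F  || T | T
 F  |  T  |  T  |  T  || F | F
 T  |  F  |  F  |  F  || T | T
 T  |  F  |  F  |  T  || T | T
 T  |  F  |  T  |  F  || F | F
 T  |  F  |  T  |  T  || T | T
 T  |  T  |  F  |  F  || F | T
 T  |  T  |  F  |  T  || F | T
 T  |  T  |  T  |  F  || T | F
 T  |  T  |  T  |  T  || F | T
The columns differ at P_1=F, P_2=F, P_3=F, P_4=F (φ=F, ψ=T), so they are not equivalent.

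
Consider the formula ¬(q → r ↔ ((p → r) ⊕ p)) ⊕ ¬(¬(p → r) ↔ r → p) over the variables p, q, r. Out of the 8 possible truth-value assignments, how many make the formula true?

  p      q      r    |    φ  
False  False  False  |   True
False  False   True  |  False
False   True  False  |  False
False   True   True  |  False
 True  False  False  |  False
 True  False   True  |  False
 True   True  False  |   True
 True   True   True  |  False
The formula is true on 2 of the 8 rows.

2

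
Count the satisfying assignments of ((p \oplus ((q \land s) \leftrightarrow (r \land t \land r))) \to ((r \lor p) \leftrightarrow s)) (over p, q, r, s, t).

p  q  r  s  t  |  φ
1  1  1  1  1  |  1
1  1  1  1  0  |  1
1  1  1  0  1  |  0
1  1  1  0  0  |  1
1  1  0  1  1  |  1
1  1  0  1  0  |  1
1  1  0  0  1  |  1
1  1  0  0  0  |  1
1  0  1  1  1  |  1
1  0  1  1  0  |  1
1  0  1  0  1  |  0
1  0  1  0  0  |  1
1  0  0  1  1  |  1
1  0  0  1  0  |  1
1  0  0  0  1  |  1
1  0  0  0  0  |  1
0  1  1  1  1  |  1
0  1  1  1  0  |  1
0  1  1  0  1  |  1
0  1  1  0  0  |  0
0  1  0  1  1  |  1
0  1  0  1  0  |  1
0  1  0  0  1  |  1
0  1  0  0  0  |  1
0  0  1  1  1  |  1
0  0  1  1  0  |  1
0  0  1  0  1  |  1
0  0  1  0  0  |  0
0  0  0  1  1  |  0
0  0  0  1  0  |  0
0  0  0  0  1  |  1
0  0  0  0  0  |  1
The formula is true on 26 of the 32 rows.

26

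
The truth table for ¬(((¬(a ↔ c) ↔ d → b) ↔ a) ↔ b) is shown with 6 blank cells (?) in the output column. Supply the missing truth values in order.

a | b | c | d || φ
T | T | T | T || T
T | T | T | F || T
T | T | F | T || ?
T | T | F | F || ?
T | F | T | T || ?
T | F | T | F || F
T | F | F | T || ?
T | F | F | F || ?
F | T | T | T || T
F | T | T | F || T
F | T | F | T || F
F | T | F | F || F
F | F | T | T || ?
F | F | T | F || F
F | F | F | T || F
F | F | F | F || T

F, F, T, F, T, T

Row a=T, b=T, c=F, d=T: ((¬(a ↔ c) ↔ d → b) ↔ a) = T, (((¬(a ↔ c) ↔ d → b) ↔ a) ↔ b) = T, so the formula = F.
Row a=T, b=T, c=F, d=F: ((¬(a ↔ c) ↔ d → b) ↔ a) = T, (((¬(a ↔ c) ↔ d → b) ↔ a) ↔ b) = T, so the formula = F.
Row a=T, b=F, c=T, d=T: ((¬(a ↔ c) ↔ d → b) ↔ a) = T, (((¬(a ↔ c) ↔ d → b) ↔ a) ↔ b) = F, so the formula = T.
Row a=T, b=F, c=F, d=T: ((¬(a ↔ c) ↔ d → b) ↔ a) = F, (((¬(a ↔ c) ↔ d → b) ↔ a) ↔ b) = T, so the formula = F.
Row a=T, b=F, c=F, d=F: ((¬(a ↔ c) ↔ d → b) ↔ a) = T, (((¬(a ↔ c) ↔ d → b) ↔ a) ↔ b) = F, so the formula = T.
Row a=F, b=F, c=T, d=T: ((¬(a ↔ c) ↔ d → b) ↔ a) = T, (((¬(a ↔ c) ↔ d → b) ↔ a) ↔ b) = F, so the formula = T.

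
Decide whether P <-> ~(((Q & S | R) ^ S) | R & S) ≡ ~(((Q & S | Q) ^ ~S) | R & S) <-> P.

not equivalent

P | Q | R | S || φ | ψ
F | F | F | F || F | T
F | F | F | T || T | F
F | F | T | F || T | T
F | F | T | T || T | T
F | T | F | F || F | F
F | T | F | T || F | T
F | T | T | F || T | F
F | T | T | T || T | T
T | F | F | F || T | F
T | F | F | T || F | T
T | F | T | F || F | F
T | F | T | T || F | F
T | T | F | F || T | T
T | T | F | T || T | F
T | T | T | F || F | T
T | T | T | T || F | F
The columns differ at P=F, Q=F, R=F, S=F (φ=F, ψ=T), so they are not equivalent.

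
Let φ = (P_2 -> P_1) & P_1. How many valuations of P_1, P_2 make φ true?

P_1  P_2  |  (P_2 -> P_1)  ((P_2 -> P_1) & P_1)
 1    1   |       1                 1          
 1    0   |       1                 1          
 0    1   |       0                 0          
 0    0   |       1                 0          
The formula is true on 2 of the 4 rows.

2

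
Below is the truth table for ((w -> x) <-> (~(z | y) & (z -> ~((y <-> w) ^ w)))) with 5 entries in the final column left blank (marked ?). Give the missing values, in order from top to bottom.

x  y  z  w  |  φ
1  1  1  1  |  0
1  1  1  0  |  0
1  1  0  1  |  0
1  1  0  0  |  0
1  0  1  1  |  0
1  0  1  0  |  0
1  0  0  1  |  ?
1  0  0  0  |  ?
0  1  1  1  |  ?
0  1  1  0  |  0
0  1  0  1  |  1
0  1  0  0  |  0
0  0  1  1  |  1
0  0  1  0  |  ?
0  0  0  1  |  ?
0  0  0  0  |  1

1, 1, 1, 0, 0

Row x=1, y=0, z=0, w=1: (w -> x) = 1, (~(z | y) & (z -> ~((y <-> w) ^ w))) = 1, so the formula = 1.
Row x=1, y=0, z=0, w=0: (w -> x) = 1, (~(z | y) & (z -> ~((y <-> w) ^ w))) = 1, so the formula = 1.
Row x=0, y=1, z=1, w=1: (w -> x) = 0, (~(z | y) & (z -> ~((y <-> w) ^ w))) = 0, so the formula = 1.
Row x=0, y=0, z=1, w=0: (w -> x) = 1, (~(z | y) & (z -> ~((y <-> w) ^ w))) = 0, so the formula = 0.
Row x=0, y=0, z=0, w=1: (w -> x) = 0, (~(z | y) & (z -> ~((y <-> w) ^ w))) = 1, so the formula = 0.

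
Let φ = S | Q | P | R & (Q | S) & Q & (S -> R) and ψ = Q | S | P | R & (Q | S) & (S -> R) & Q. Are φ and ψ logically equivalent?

P  Q  R  S  |  φ  ψ
F  F  F  F  |  F  F
F  F  F  T  |  T  T
F  F  T  F  |  F  F
F  F  T  T  |  T  T
F  T  F  F  |  T  T
F  T  F  T  |  T  T
F  T  T  F  |  T  T
F  T  T  T  |  T  T
T  F  F  F  |  T  T
T  F  F  T  |  T  T
T  F  T  F  |  T  T
T  F  T  T  |  T  T
T  T  F  F  |  T  T
T  T  F  T  |  T  T
T  T  T  F  |  T  T
T  T  T  T  |  T  T
The columns for φ and ψ agree on every row, so they are logically equivalent.

equivalent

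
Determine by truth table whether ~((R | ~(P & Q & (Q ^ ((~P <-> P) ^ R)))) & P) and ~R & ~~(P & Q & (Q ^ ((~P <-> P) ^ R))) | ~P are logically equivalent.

P | Q | R || φ | ψ
T | T | T || F | F
T | T | F || T | T
T | F | T || F | F
T | F | F || F | F
F | T | T || T | T
F | T | F || T | T
F | F | T || T | T
F | F | F || T | T
The columns for φ and ψ agree on every row, so they are logically equivalent.

equivalent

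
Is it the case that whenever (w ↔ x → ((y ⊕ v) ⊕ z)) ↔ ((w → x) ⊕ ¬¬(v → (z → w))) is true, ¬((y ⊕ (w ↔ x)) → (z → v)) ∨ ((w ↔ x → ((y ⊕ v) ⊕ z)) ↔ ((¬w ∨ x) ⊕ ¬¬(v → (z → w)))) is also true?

x  y  z  w  v  |  φ  ψ
1  1  1  1  1  |  0  0
1  1  1  1  0  |  1  1
1  1  1  0  1  |  0  0
1  1  1  0  0  |  0  1
1  1  0  1  1  |  1  1
1  1  0  1  0  |  0  0
1  1  0  0  1  |  0  0
1  1  0  0  0  |  1  1
1  0  1  1  1  |  1  1
1  0  1  1  0  |  0  1
1  0  1  0  1  |  1  1
1  0  1  0  0  |  1  1
1  0  0  1  1  |  0  0
1  0  0  1  0  |  1  1
1  0  0  0  1  |  1  1
1  0  0  0  0  |  0  0
0  1  1  1  1  |  1  1
0  1  1  1  0  |  1  1
0  1  1  0  1  |  0  0
0  1  1  0  0  |  1  1
0  1  0  1  1  |  1  1
0  1  0  1  0  |  1  1
0  1  0  0  1  |  1  1
0  1  0  0  0  |  1  1
0  0  1  1  1  |  1  1
0  0  1  1  0  |  1  1
0  0  1  0  1  |  0  0
0  0  1  0  0  |  1  1
0  0  0  1  1  |  1  1
0  0  0  1  0  |  1  1
0  0  0  0  1  |  1  1
0  0  0  0  0  |  1  1
In every row where φ is true, ψ is also true, so φ ⊨ ψ.

yes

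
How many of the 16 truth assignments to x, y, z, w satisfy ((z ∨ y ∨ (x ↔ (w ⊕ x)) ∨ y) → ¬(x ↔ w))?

x  y  z  w  |  (w ⊕ x)  (x ↔ (w ⊕ x))  (z ∨ y ∨ (x ↔ (w ⊕ x)) ∨ y)  (x ↔ w)  ¬(x ↔ w)  φ
F  F  F  F  |     F           T                     T                  T        F      F
F  F  F  T  |     T           F                     F                  F        T      T
F  F  T  F  |     F           T                     T                  T        F      F
F  F  T  T  |     T           F                     T                  F        T      T
F  T  F  F  |     F           T                     T                  T        F      F
F  T  F  T  |     T           F                     T                  F        T      T
F  T  T  F  |     F           T                     T                  T        F      F
F  T  T  T  |     T           F                     T                  F        T      T
T  F  F  F  |     T           T                     T                  F        T      T
T  F  F  T  |     F           F                     F                  T        F      T
T  F  T  F  |     T           T                     T                  F        T      T
T  F  T  T  |     F           F                     T                  T        F      F
T  T  F  F  |     T           T                     T                  F        T      T
T  T  F  T  |     F           F                     T                  T        F      F
T  T  T  F  |     T           T                     T                  F        T      T
T  T  T  T  |     F           F                     T                  T        F      F
The formula is true on 9 of the 16 rows.

9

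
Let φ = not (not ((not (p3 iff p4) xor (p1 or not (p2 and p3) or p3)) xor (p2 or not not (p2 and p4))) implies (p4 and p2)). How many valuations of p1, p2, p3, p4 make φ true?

6

p1  p2  p3  p4  |  (p3 iff p4)  not (p3 iff p4)  (p2 and p3)  not (p2 and p3)  (p2 and p4)  not (p2 and p4)  not not (p2 and p4)  (p2 or not not (p2 and p4))  (p4 and p2)  φ
1   1   1   1   |       1              0              1              0              1              0                  1                        1                    1       0
1   1   1   0   |       0              1              1              0              0              1                  0                        1                    0       0
1   1   0   1   |       0              1              0              1              1              0                  1                        1                    1       0
1   1   0   0   |       1              0              0              1              0              1                  0                        1                    0       1
1   0   1   1   |       1              0              0              1              0              1                  0                        0                    0       0
1   0   1   0   |       0              1              0              1              0              1                  0                        0                    0       1
1   0   0   1   |       0              1              0              1              0              1                  0                        0                    0       1
1   0   0   0   |       1              0              0              1              0              1                  0                        0                    0       0
0   1   1   1   |       1              0              1              0              1              0                  1                        1                    1       0
0   1   1   0   |       0              1              1              0              0              1                  0                        1                    0       0
0   1   0   1   |       0              1              0              1              1              0                  1                        1                    1       0
0   1   0   0   |       1              0              0              1              0              1                  0                        1                    0       1
0   0   1   1   |       1              0              0              1              0              1                  0                        0                    0       0
0   0   1   0   |       0              1              0              1              0              1                  0                        0                    0       1
0   0   0   1   |       0              1              0              1              0              1                  0                        0                    0       1
0   0   0   0   |       1              0              0              1              0              1                  0                        0                    0       0
The formula is true on 6 of the 16 rows.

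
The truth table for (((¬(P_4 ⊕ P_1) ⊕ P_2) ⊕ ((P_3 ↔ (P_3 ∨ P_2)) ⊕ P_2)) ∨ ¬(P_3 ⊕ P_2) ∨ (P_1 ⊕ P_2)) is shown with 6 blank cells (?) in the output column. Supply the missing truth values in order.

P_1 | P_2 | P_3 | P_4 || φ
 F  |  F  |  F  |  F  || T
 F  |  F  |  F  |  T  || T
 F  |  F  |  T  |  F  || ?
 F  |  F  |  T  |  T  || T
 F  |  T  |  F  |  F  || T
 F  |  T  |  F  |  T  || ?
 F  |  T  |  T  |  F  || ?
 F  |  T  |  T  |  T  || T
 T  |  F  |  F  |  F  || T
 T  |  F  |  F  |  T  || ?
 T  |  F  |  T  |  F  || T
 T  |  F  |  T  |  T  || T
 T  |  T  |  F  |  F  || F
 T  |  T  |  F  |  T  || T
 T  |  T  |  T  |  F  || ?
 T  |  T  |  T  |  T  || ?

F, T, T, T, T, T

Row P_1=F, P_2=F, P_3=T, P_4=F: ((¬(P_4 ⊕ P_1) ⊕ P_2) ⊕ ((P_3 ↔ (P_3 ∨ P_2)) ⊕ P_2)) = F, ¬(P_3 ⊕ P_2) = F, (P_1 ⊕ P_2) = F, so the formula = F.
Row P_1=F, P_2=T, P_3=F, P_4=T: ((¬(P_4 ⊕ P_1) ⊕ P_2) ⊕ ((P_3 ↔ (P_3 ∨ P_2)) ⊕ P_2)) = F, ¬(P_3 ⊕ P_2) = F, (P_1 ⊕ P_2) = T, so the formula = T.
Row P_1=F, P_2=T, P_3=T, P_4=F: ((¬(P_4 ⊕ P_1) ⊕ P_2) ⊕ ((P_3 ↔ (P_3 ∨ P_2)) ⊕ P_2)) = F, ¬(P_3 ⊕ P_2) = T, (P_1 ⊕ P_2) = T, so the formula = T.
Row P_1=T, P_2=F, P_3=F, P_4=T: ((¬(P_4 ⊕ P_1) ⊕ P_2) ⊕ ((P_3 ↔ (P_3 ∨ P_2)) ⊕ P_2)) = F, ¬(P_3 ⊕ P_2) = T, (P_1 ⊕ P_2) = T, so the formula = T.
Row P_1=T, P_2=T, P_3=T, P_4=F: ((¬(P_4 ⊕ P_1) ⊕ P_2) ⊕ ((P_3 ↔ (P_3 ∨ P_2)) ⊕ P_2)) = T, ¬(P_3 ⊕ P_2) = T, (P_1 ⊕ P_2) = F, so the formula = T.
Row P_1=T, P_2=T, P_3=T, P_4=T: ((¬(P_4 ⊕ P_1) ⊕ P_2) ⊕ ((P_3 ↔ (P_3 ∨ P_2)) ⊕ P_2)) = F, ¬(P_3 ⊕ P_2) = T, (P_1 ⊕ P_2) = F, so the formula = T.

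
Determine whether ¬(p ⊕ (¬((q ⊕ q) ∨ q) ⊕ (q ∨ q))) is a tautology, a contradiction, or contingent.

contingent

p | q | φ
- | - | -
F | F | F
F | T | F
T | F | T
T | T | T
2 of 4 rows are T, so the formula is contingent.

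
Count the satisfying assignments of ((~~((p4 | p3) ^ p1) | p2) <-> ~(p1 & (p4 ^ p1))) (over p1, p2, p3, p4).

p1  p2  p3  p4     (p4 | p3)  ((p4 | p3) ^ p1)  ~((p4 | p3) ^ p1)  ~~((p4 | p3) ^ p1)  (~~((p4 | p3) ^ p1) | p2)  (p4 ^ p1)  (p1 & (p4 ^ p1))  ~(p1 & (p4 ^ p1))  φ
F   F   F   F          F             F                  T                  F                       F                  F             F                  T          F
F   F   F   T          T             T                  F                  T                       T                  T             F                  T          T
F   F   T   F          T             T                  F                  T                       T                  F             F                  T          T
F   F   T   T          T             T                  F                  T                       T                  T             F                  T          T
F   T   F   F          F             F                  T                  F                       T                  F             F                  T          T
F   T   F   T          T             T                  F                  T                       T                  T             F                  T          T
F   T   T   F          T             T                  F                  T                       T                  F             F                  T          T
F   T   T   T          T             T                  F                  T                       T                  T             F                  T          T
T   F   F   F          F             T                  F                  T                       T                  T             T                  F          F
T   F   F   T          T             F                  T                  F                       F                  F             F                  T          F
T   F   T   F          T             F                  T                  F                       F                  T             T                  F          T
T   F   T   T          T             F                  T                  F                       F                  F             F                  T          F
T   T   F   F          F             T                  F                  T                       T                  T             T                  F          F
T   T   F   T          T             F                  T                  F                       T                  F             F                  T          T
T   T   T   F          T             F                  T                  F                       T                  T             T                  F          F
T   T   T   T          T             F                  T                  F                       T                  F             F                  T          T
The formula is true on 10 of the 16 rows.

10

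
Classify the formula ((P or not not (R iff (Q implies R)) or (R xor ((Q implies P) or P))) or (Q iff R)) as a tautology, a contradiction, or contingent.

P | Q | R | φ
- | - | - | -
T | T | T | T
T | T | F | T
T | F | T | T
T | F | F | T
F | T | T | T
F | T | F | T
F | F | T | T
F | F | F | T
Every row is T, so the formula is a tautology.

tautology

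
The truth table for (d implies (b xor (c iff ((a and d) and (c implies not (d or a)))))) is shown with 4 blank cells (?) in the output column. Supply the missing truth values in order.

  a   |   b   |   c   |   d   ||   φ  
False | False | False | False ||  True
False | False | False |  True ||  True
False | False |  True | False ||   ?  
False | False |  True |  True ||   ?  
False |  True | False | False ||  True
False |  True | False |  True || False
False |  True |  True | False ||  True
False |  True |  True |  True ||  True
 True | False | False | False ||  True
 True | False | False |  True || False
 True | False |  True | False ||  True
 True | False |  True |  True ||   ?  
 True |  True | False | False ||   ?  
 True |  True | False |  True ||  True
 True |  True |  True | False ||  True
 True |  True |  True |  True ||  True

True, False, False, True

Row a=False, b=False, c=True, d=False: (b xor (c iff ((a and d) and (c implies not (d or a))))) = False, so the formula = True.
Row a=False, b=False, c=True, d=True: (b xor (c iff ((a and d) and (c implies not (d or a))))) = False, so the formula = False.
Row a=True, b=False, c=True, d=True: (b xor (c iff ((a and d) and (c implies not (d or a))))) = False, so the formula = False.
Row a=True, b=True, c=False, d=False: (b xor (c iff ((a and d) and (c implies not (d or a))))) = False, so the formula = True.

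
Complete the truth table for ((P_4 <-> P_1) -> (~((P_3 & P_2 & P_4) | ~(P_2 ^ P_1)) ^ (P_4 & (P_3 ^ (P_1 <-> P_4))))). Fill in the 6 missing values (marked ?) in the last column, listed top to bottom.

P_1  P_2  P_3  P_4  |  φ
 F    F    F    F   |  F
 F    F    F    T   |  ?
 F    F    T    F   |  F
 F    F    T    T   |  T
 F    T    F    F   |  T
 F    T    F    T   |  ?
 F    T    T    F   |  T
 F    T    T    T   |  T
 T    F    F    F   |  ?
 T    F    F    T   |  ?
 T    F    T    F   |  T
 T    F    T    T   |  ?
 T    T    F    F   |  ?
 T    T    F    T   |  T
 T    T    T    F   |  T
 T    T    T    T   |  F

Row P_1=F, P_2=F, P_3=F, P_4=T: (P_4 <-> P_1) = F, (~((P_3 & P_2 & P_4) | ~(P_2 ^ P_1)) ^ (P_4 & (P_3 ^ (P_1 <-> P_4)))) = F, so the formula = T.
Row P_1=F, P_2=T, P_3=F, P_4=T: (P_4 <-> P_1) = F, (~((P_3 & P_2 & P_4) | ~(P_2 ^ P_1)) ^ (P_4 & (P_3 ^ (P_1 <-> P_4)))) = T, so the formula = T.
Row P_1=T, P_2=F, P_3=F, P_4=F: (P_4 <-> P_1) = F, (~((P_3 & P_2 & P_4) | ~(P_2 ^ P_1)) ^ (P_4 & (P_3 ^ (P_1 <-> P_4)))) = T, so the formula = T.
Row P_1=T, P_2=F, P_3=F, P_4=T: (P_4 <-> P_1) = T, (~((P_3 & P_2 & P_4) | ~(P_2 ^ P_1)) ^ (P_4 & (P_3 ^ (P_1 <-> P_4)))) = F, so the formula = F.
Row P_1=T, P_2=F, P_3=T, P_4=T: (P_4 <-> P_1) = T, (~((P_3 & P_2 & P_4) | ~(P_2 ^ P_1)) ^ (P_4 & (P_3 ^ (P_1 <-> P_4)))) = T, so the formula = T.
Row P_1=T, P_2=T, P_3=F, P_4=F: (P_4 <-> P_1) = F, (~((P_3 & P_2 & P_4) | ~(P_2 ^ P_1)) ^ (P_4 & (P_3 ^ (P_1 <-> P_4)))) = F, so the formula = T.

T, T, T, F, T, T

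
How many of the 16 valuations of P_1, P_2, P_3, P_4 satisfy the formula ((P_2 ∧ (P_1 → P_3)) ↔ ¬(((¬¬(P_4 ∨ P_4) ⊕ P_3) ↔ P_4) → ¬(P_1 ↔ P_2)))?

6

P_1  P_2  P_3  P_4  |  φ
 1    1    1    1   |  0
 1    1    1    0   |  0
 1    1    0    1   |  0
 1    1    0    0   |  0
 1    0    1    1   |  1
 1    0    1    0   |  1
 1    0    0    1   |  1
 1    0    0    0   |  1
 0    1    1    1   |  0
 0    1    1    0   |  0
 0    1    0    1   |  0
 0    1    0    0   |  0
 0    0    1    1   |  1
 0    0    1    0   |  1
 0    0    0    1   |  0
 0    0    0    0   |  0
The formula is true on 6 of the 16 rows.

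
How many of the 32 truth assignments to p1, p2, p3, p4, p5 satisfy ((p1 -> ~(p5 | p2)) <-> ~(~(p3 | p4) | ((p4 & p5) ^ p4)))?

p1 | p2 | p3 | p4 | p5 || φ
F  | F  | F  | F  | F  || F
F  | F  | F  | F  | T  || F
F  | F  | F  | T  | F  || F
F  | F  | F  | T  | T  || T
F  | F  | T  | F  | F  || T
F  | F  | T  | F  | T  || T
F  | F  | T  | T  | F  || F
F  | F  | T  | T  | T  || T
F  | T  | F  | F  | F  || F
F  | T  | F  | F  | T  || F
F  | T  | F  | T  | F  || F
F  | T  | F  | T  | T  || T
F  | T  | T  | F  | F  || T
F  | T  | T  | F  | T  || T
F  | T  | T  | T  | F  || F
F  | T  | T  | T  | T  || T
T  | F  | F  | F  | F  || F
T  | F  | F  | F  | T  || T
T  | F  | F  | T  | F  || F
T  | F  | F  | T  | T  || F
T  | F  | T  | F  | F  || T
T  | F  | T  | F  | T  || F
T  | F  | T  | T  | F  || F
T  | F  | T  | T  | T  || F
T  | T  | F  | F  | F  || T
T  | T  | F  | F  | T  || T
T  | T  | F  | T  | F  || T
T  | T  | F  | T  | T  || F
T  | T  | T  | F  | F  || F
T  | T  | T  | F  | T  || F
T  | T  | T  | T  | F  || T
T  | T  | T  | T  | T  || F
The formula is true on 14 of the 32 rows.

14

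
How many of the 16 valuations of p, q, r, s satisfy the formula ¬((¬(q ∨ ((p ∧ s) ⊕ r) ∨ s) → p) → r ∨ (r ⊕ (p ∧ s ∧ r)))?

p  q  r  s  |  (p ∧ s)  ((p ∧ s) ⊕ r)  (q ∨ ((p ∧ s) ⊕ r) ∨ s)  ¬(q ∨ ((p ∧ s) ⊕ r) ∨ s)  (s ∧ r)  (p ∧ (s ∧ r))  (r ⊕ (p ∧ (s ∧ r)))  (r ∨ (r ⊕ (p ∧ (s ∧ r))))  φ
F  F  F  F  |     F           F                   F                        T                 F           F                 F                       F              F
F  F  F  T  |     F           F                   T                        F                 F           F                 F                       F              T
F  F  T  F  |     F           T                   T                        F                 F           F                 T                       T              F
F  F  T  T  |     F           T                   T                        F                 T           F                 T                       T              F
F  T  F  F  |     F           F                   T                        F                 F           F                 F                       F              T
F  T  F  T  |     F           F                   T                        F                 F           F                 F                       F              T
F  T  T  F  |     F           T                   T                        F                 F           F                 T                       T              F
F  T  T  T  |     F           T                   T                        F                 T           F                 T                       T              F
T  F  F  F  |     F           F                   F                        T                 F           F                 F                       F              T
T  F  F  T  |     T           T                   T                        F                 F           F                 F                       F              T
T  F  T  F  |     F           T                   T                        F                 F           F                 T                       T              F
T  F  T  T  |     T           F                   T                        F                 T           T                 F                       T              F
T  T  F  F  |     F           F                   T                        F                 F           F                 F                       F              T
T  T  F  T  |     T           T                   T                        F                 F           F                 F                       F              T
T  T  T  F  |     F           T                   T                        F                 F           F                 T                       T              F
T  T  T  T  |     T           F                   T                        F                 T           T                 F                       T              F
The formula is true on 7 of the 16 rows.

7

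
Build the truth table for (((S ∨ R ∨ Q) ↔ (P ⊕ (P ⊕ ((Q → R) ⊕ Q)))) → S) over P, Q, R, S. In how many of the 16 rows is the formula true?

12

  P   |   Q   |   R   |   S   || (S ∨ R ∨ Q) | (Q → R) | ((Q → R) ⊕ Q) | (P ⊕ ((Q → R) ⊕ Q)) | (P ⊕ (P ⊕ ((Q → R) ⊕ Q))) |   φ  
False | False | False | False ||    False    |   True  |      True     |         True        |            True           |  True
False | False | False |  True ||     True    |   True  |      True     |         True        |            True           |  True
False | False |  True | False ||     True    |   True  |      True     |         True        |            True           | False
False | False |  True |  True ||     True    |   True  |      True     |         True        |            True           |  True
False |  True | False | False ||     True    |  False  |      True     |         True        |            True           | False
False |  True | False |  True ||     True    |  False  |      True     |         True        |            True           |  True
False |  True |  True | False ||     True    |   True  |     False     |        False        |           False           |  True
False |  True |  True |  True ||     True    |   True  |     False     |        False        |           False           |  True
 True | False | False | False ||    False    |   True  |      True     |        False        |            True           |  True
 True | False | False |  True ||     True    |   True  |      True     |        False        |            True           |  True
 True | False |  True | False ||     True    |   True  |      True     |        False        |            True           | False
 True | False |  True |  True ||     True    |   True  |      True     |        False        |            True           |  True
 True |  True | False | False ||     True    |  False  |      True     |        False        |            True           | False
 True |  True | False |  True ||     True    |  False  |      True     |        False        |            True           |  True
 True |  True |  True | False ||     True    |   True  |     False     |         True        |           False           |  True
 True |  True |  True |  True ||     True    |   True  |     False     |         True        |           False           |  True
The formula is true on 12 of the 16 rows.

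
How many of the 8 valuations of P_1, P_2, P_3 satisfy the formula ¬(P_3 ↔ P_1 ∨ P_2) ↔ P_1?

P_1 | P_2 | P_3 | (¬(P_3 ↔ (P_1 ∨ P_2)) ↔ P_1)
--- | --- | --- | ----------------------------
 T  |  T  |  T  |              F              
 T  |  T  |  F  |              T              
 T  |  F  |  T  |              F              
 T  |  F  |  F  |              T              
 F  |  T  |  T  |              T              
 F  |  T  |  F  |              F              
 F  |  F  |  T  |              F              
 F  |  F  |  F  |              T              
The formula is true on 4 of the 8 rows.

4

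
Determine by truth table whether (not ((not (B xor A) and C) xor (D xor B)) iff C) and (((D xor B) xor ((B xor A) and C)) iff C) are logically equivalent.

not equivalent

  A      B      C      D    |    φ      ψ  
False  False  False  False  |  False   True
False  False  False   True  |   True  False
False  False   True  False  |  False  False
False  False   True   True  |   True   True
False   True  False  False  |   True  False
False   True  False   True  |  False   True
False   True   True  False  |  False  False
False   True   True   True  |   True   True
 True  False  False  False  |  False   True
 True  False  False   True  |   True  False
 True  False   True  False  |   True   True
 True  False   True   True  |  False  False
 True   True  False  False  |   True  False
 True   True  False   True  |  False   True
 True   True   True  False  |   True   True
 True   True   True   True  |  False  False
The columns differ at A=False, B=False, C=False, D=False (φ=False, ψ=True), so they are not equivalent.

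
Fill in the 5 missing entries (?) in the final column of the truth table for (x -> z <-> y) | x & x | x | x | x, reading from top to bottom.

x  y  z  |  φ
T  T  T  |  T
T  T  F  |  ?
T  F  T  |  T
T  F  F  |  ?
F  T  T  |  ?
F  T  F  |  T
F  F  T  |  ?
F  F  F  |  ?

Row x=T, y=T, z=F: (x -> z <-> y) = F, (x & x | x | x | x) = T, so the formula = T.
Row x=T, y=F, z=F: (x -> z <-> y) = T, (x & x | x | x | x) = T, so the formula = T.
Row x=F, y=T, z=T: (x -> z <-> y) = T, (x & x | x | x | x) = F, so the formula = T.
Row x=F, y=F, z=T: (x -> z <-> y) = F, (x & x | x | x | x) = F, so the formula = F.
Row x=F, y=F, z=F: (x -> z <-> y) = F, (x & x | x | x | x) = F, so the formula = F.

T, T, T, F, F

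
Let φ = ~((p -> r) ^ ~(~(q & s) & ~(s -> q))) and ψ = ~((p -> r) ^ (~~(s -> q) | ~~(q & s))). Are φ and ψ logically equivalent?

equivalent

p | q | r | s || φ | ψ
F | F | F | F || T | T
F | F | F | T || F | F
F | F | T | F || T | T
F | F | T | T || F | F
F | T | F | F || T | T
F | T | F | T || T | T
F | T | T | F || T | T
F | T | T | T || T | T
T | F | F | F || F | F
T | F | F | T || T | T
T | F | T | F || T | T
T | F | T | T || F | F
T | T | F | F || F | F
T | T | F | T || F | F
T | T | T | F || T | T
T | T | T | T || T | T
The columns for φ and ψ agree on every row, so they are logically equivalent.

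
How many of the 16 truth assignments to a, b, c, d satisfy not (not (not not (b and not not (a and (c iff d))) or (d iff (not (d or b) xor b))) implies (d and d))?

7

a  b  c  d  |  φ
1  1  1  1  |  0
1  1  1  0  |  1
1  1  0  1  |  0
1  1  0  0  |  0
1  0  1  1  |  0
1  0  1  0  |  1
1  0  0  1  |  0
1  0  0  0  |  1
0  1  1  1  |  0
0  1  1  0  |  1
0  1  0  1  |  0
0  1  0  0  |  1
0  0  1  1  |  0
0  0  1  0  |  1
0  0  0  1  |  0
0  0  0  0  |  1
The formula is true on 7 of the 16 rows.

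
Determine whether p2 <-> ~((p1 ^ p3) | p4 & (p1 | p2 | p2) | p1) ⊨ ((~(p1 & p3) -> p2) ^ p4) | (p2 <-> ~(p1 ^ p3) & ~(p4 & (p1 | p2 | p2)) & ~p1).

p1 | p2 | p3 | p4 || φ | ψ
T  | T  | T  | T  || F | F
T  | T  | T  | F  || F | T
T  | T  | F  | T  || F | F
T  | T  | F  | F  || F | T
T  | F  | T  | T  || T | T
T  | F  | T  | F  || T | T
T  | F  | F  | T  || T | T
T  | F  | F  | F  || T | T
F  | T  | T  | T  || F | F
F  | T  | T  | F  || F | T
F  | T  | F  | T  || F | F
F  | T  | F  | F  || T | T
F  | F  | T  | T  || T | T
F  | F  | T  | F  || T | T
F  | F  | F  | T  || F | T
F  | F  | F  | F  || F | F
In every row where φ is true, ψ is also true, so φ ⊨ ψ.

yes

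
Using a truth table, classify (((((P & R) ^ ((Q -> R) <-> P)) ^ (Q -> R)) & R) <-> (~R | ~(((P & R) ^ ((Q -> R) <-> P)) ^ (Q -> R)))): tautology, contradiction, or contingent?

contradiction

P | Q | R | φ
- | - | - | -
F | F | F | F
F | F | T | F
F | T | F | F
F | T | T | F
T | F | F | F
T | F | T | F
T | T | F | F
T | T | T | F
Every row is F, so the formula is a contradiction.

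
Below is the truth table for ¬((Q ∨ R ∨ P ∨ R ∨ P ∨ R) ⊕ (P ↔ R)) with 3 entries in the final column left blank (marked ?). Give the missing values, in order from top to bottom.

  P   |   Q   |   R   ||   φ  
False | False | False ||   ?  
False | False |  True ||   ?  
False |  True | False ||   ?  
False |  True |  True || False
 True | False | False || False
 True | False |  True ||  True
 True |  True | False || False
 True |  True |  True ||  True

Row P=False, Q=False, R=False: (Q ∨ R ∨ P ∨ R ∨ P ∨ R) = False, (P ↔ R) = True, ((Q ∨ R ∨ P ∨ R ∨ P ∨ R) ⊕ (P ↔ R)) = True, so the formula = False.
Row P=False, Q=False, R=True: (Q ∨ R ∨ P ∨ R ∨ P ∨ R) = True, (P ↔ R) = False, ((Q ∨ R ∨ P ∨ R ∨ P ∨ R) ⊕ (P ↔ R)) = True, so the formula = False.
Row P=False, Q=True, R=False: (Q ∨ R ∨ P ∨ R ∨ P ∨ R) = True, (P ↔ R) = True, ((Q ∨ R ∨ P ∨ R ∨ P ∨ R) ⊕ (P ↔ R)) = False, so the formula = True.

False, False, True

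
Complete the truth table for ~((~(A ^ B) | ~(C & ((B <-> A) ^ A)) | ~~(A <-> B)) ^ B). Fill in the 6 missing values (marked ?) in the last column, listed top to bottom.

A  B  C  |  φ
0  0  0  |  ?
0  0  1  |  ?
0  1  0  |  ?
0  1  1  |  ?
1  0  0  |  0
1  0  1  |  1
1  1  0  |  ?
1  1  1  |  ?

0, 0, 1, 1, 1, 1

Row A=0, B=0, C=0: (~(A ^ B) | ~(C & ((B <-> A) ^ A)) | ~~(A <-> B)) = 1, ((~(A ^ B) | ~(C & ((B <-> A) ^ A)) | ~~(A <-> B)) ^ B) = 1, so the formula = 0.
Row A=0, B=0, C=1: (~(A ^ B) | ~(C & ((B <-> A) ^ A)) | ~~(A <-> B)) = 1, ((~(A ^ B) | ~(C & ((B <-> A) ^ A)) | ~~(A <-> B)) ^ B) = 1, so the formula = 0.
Row A=0, B=1, C=0: (~(A ^ B) | ~(C & ((B <-> A) ^ A)) | ~~(A <-> B)) = 1, ((~(A ^ B) | ~(C & ((B <-> A) ^ A)) | ~~(A <-> B)) ^ B) = 0, so the formula = 1.
Row A=0, B=1, C=1: (~(A ^ B) | ~(C & ((B <-> A) ^ A)) | ~~(A <-> B)) = 1, ((~(A ^ B) | ~(C & ((B <-> A) ^ A)) | ~~(A <-> B)) ^ B) = 0, so the formula = 1.
Row A=1, B=1, C=0: (~(A ^ B) | ~(C & ((B <-> A) ^ A)) | ~~(A <-> B)) = 1, ((~(A ^ B) | ~(C & ((B <-> A) ^ A)) | ~~(A <-> B)) ^ B) = 0, so the formula = 1.
Row A=1, B=1, C=1: (~(A ^ B) | ~(C & ((B <-> A) ^ A)) | ~~(A <-> B)) = 1, ((~(A ^ B) | ~(C & ((B <-> A) ^ A)) | ~~(A <-> B)) ^ B) = 0, so the formula = 1.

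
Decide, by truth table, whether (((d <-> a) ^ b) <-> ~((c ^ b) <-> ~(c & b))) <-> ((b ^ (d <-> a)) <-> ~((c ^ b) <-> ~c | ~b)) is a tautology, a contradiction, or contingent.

a  b  c  d     (d <-> a)  ((d <-> a) ^ b)  (c ^ b)  (c & b)  ~(c & b)  ((c ^ b) <-> ~(c & b))  ~((c ^ b) <-> ~(c & b))  (b ^ (d <-> a))  ~c  ~b  (~c | ~b)  ((c ^ b) <-> (~c | ~b))  ~((c ^ b) <-> (~c | ~b))  φ
F  F  F  F         T             T            F        F        T                F                        T                    T         T   T       T                 F                        T              T
F  F  F  T         F             F            F        F        T                F                        T                    F         T   T       T                 F                        T              T
F  F  T  F         T             T            T        F        T                T                        F                    T         F   T       T                 T                        F              T
F  F  T  T         F             F            T        F        T                T                        F                    F         F   T       T                 T                        F              T
F  T  F  F         T             F            T        F        T                T                        F                    F         T   F       T                 T                        F              T
F  T  F  T         F             T            T        F        T                T                        F                    T         T   F       T                 T                        F              T
F  T  T  F         T             F            F        T        F                T                        F                    F         F   F       F                 T                        F              T
F  T  T  T         F             T            F        T        F                T                        F                    T         F   F       F                 T                        F              T
T  F  F  F         F             F            F        F        T                F                        T                    F         T   T       T                 F                        T              T
T  F  F  T         T             T            F        F        T                F                        T                    T         T   T       T                 F                        T              T
T  F  T  F         F             F            T        F        T                T                        F                    F         F   T       T                 T                        F              T
T  F  T  T         T             T            T        F        T                T                        F                    T         F   T       T                 T                        F              T
T  T  F  F         F             T            T        F        T                T                        F                    T         T   F       T                 T                        F              T
T  T  F  T         T             F            T        F        T                T                        F                    F         T   F       T                 T                        F              T
T  T  T  F         F             T            F        T        F                T                        F                    T         F   F       F                 T                        F              T
T  T  T  T         T             F            F        T        F                T                        F                    F         F   F       F                 T                        F              T
Every row is T, so the formula is a tautology.

tautology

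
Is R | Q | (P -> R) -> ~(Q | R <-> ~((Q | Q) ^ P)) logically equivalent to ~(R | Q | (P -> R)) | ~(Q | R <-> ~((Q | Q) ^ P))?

equivalent

P | Q | R || φ | ψ
1 | 1 | 1 || 0 | 0
1 | 1 | 0 || 0 | 0
1 | 0 | 1 || 1 | 1
1 | 0 | 0 || 1 | 1
0 | 1 | 1 || 1 | 1
0 | 1 | 0 || 1 | 1
0 | 0 | 1 || 0 | 0
0 | 0 | 0 || 1 | 1
The columns for φ and ψ agree on every row, so they are logically equivalent.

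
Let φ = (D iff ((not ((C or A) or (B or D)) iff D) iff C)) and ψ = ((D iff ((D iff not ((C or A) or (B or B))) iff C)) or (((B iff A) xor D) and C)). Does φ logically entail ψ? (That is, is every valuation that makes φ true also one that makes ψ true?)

A | B | C | D | φ | ψ
- | - | - | - | - | -
F | F | F | F | F | F
F | F | F | T | T | F
F | F | T | F | F | T
F | F | T | T | F | F
F | T | F | F | T | T
F | T | F | T | T | T
F | T | T | F | F | F
F | T | T | T | F | T
T | F | F | F | T | T
T | F | F | T | T | T
T | F | T | F | F | F
T | F | T | T | F | T
T | T | F | F | T | T
T | T | F | T | T | T
T | T | T | F | F | T
T | T | T | T | F | F
At A=F, B=F, C=F, D=T we have φ true but ψ false, so φ does not entail ψ.

no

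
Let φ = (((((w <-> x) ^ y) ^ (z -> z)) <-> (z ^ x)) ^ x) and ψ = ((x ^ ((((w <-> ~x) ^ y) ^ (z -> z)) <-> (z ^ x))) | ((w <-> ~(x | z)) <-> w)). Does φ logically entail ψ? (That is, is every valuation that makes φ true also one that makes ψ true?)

x | y | z | w || φ | ψ
1 | 1 | 1 | 1 || 1 | 0
1 | 1 | 1 | 0 || 0 | 1
1 | 1 | 0 | 1 || 0 | 1
1 | 1 | 0 | 0 || 1 | 0
1 | 0 | 1 | 1 || 0 | 1
1 | 0 | 1 | 0 || 1 | 0
1 | 0 | 0 | 1 || 1 | 0
1 | 0 | 0 | 0 || 0 | 1
0 | 1 | 1 | 1 || 0 | 1
0 | 1 | 1 | 0 || 1 | 0
0 | 1 | 0 | 1 || 1 | 1
0 | 1 | 0 | 0 || 0 | 1
0 | 0 | 1 | 1 || 1 | 0
0 | 0 | 1 | 0 || 0 | 1
0 | 0 | 0 | 1 || 0 | 1
0 | 0 | 0 | 0 || 1 | 1
At x=1, y=1, z=1, w=1 we have φ true but ψ false, so φ does not entail ψ.

no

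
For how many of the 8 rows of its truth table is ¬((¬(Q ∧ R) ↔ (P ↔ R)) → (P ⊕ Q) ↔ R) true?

3

P | Q | R || (Q ∧ R) | ¬(Q ∧ R) | (P ↔ R) | (¬(Q ∧ R) ↔ (P ↔ R)) | (P ⊕ Q) | φ
F | F | F ||    F    |    T     |    T    |          T           |    F    | F
F | F | T ||    F    |    T     |    F    |          F           |    F    | F
F | T | F ||    F    |    T     |    T    |          T           |    T    | T
F | T | T ||    T    |    F     |    F    |          T           |    T    | F
T | F | F ||    F    |    T     |    F    |          F           |    T    | T
T | F | T ||    F    |    T     |    T    |          T           |    T    | F
T | T | F ||    F    |    T     |    F    |          F           |    F    | T
T | T | T ||    T    |    F     |    T    |          F           |    F    | F
The formula is true on 3 of the 8 rows.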